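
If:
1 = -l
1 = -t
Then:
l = -1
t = -1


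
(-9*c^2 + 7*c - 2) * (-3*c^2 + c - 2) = 27*c^4 - 30*c^3 + 31*c^2 - 16*c + 4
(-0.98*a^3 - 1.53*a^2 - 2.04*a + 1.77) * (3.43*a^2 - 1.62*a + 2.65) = -3.3614*a^5 - 3.6603*a^4 - 7.1156*a^3 + 5.3214*a^2 - 8.2734*a + 4.6905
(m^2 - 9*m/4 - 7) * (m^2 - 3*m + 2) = m^4 - 21*m^3/4 + 7*m^2/4 + 33*m/2 - 14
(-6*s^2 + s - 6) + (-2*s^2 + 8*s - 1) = -8*s^2 + 9*s - 7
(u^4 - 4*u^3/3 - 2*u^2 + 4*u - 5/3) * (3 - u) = -u^5 + 13*u^4/3 - 2*u^3 - 10*u^2 + 41*u/3 - 5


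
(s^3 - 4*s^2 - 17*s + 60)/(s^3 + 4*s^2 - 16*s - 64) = (s^2 - 8*s + 15)/(s^2 - 16)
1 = 1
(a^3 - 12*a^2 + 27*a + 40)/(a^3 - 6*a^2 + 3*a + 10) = (a - 8)/(a - 2)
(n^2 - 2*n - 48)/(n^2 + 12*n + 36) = (n - 8)/(n + 6)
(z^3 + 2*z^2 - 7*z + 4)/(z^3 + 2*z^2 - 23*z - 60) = (z^2 - 2*z + 1)/(z^2 - 2*z - 15)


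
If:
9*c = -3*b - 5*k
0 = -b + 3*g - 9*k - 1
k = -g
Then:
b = -12*k - 1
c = 31*k/9 + 1/3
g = -k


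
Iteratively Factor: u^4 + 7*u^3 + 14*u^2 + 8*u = (u + 1)*(u^3 + 6*u^2 + 8*u) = (u + 1)*(u + 4)*(u^2 + 2*u) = u*(u + 1)*(u + 4)*(u + 2)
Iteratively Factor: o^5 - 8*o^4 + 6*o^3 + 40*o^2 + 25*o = (o + 1)*(o^4 - 9*o^3 + 15*o^2 + 25*o) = o*(o + 1)*(o^3 - 9*o^2 + 15*o + 25) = o*(o - 5)*(o + 1)*(o^2 - 4*o - 5) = o*(o - 5)^2*(o + 1)*(o + 1)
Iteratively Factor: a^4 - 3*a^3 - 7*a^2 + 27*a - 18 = (a + 3)*(a^3 - 6*a^2 + 11*a - 6) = (a - 1)*(a + 3)*(a^2 - 5*a + 6) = (a - 2)*(a - 1)*(a + 3)*(a - 3)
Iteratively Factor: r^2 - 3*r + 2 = (r - 2)*(r - 1)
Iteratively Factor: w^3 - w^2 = (w)*(w^2 - w) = w*(w - 1)*(w)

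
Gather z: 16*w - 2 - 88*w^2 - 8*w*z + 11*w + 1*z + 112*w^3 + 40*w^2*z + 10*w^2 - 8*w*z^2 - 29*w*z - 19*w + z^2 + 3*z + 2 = 112*w^3 - 78*w^2 + 8*w + z^2*(1 - 8*w) + z*(40*w^2 - 37*w + 4)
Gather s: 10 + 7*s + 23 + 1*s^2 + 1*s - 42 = s^2 + 8*s - 9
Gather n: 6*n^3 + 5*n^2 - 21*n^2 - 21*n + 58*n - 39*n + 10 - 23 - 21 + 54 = 6*n^3 - 16*n^2 - 2*n + 20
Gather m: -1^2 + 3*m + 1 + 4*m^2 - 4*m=4*m^2 - m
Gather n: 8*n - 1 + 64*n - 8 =72*n - 9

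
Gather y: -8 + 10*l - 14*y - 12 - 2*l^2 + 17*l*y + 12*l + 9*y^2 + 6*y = -2*l^2 + 22*l + 9*y^2 + y*(17*l - 8) - 20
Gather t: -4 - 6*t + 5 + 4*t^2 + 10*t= 4*t^2 + 4*t + 1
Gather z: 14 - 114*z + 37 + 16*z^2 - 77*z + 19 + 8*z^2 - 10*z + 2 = 24*z^2 - 201*z + 72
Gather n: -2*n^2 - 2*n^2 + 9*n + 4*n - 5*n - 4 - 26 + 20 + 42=-4*n^2 + 8*n + 32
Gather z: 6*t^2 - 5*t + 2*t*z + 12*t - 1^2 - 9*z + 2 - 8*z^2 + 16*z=6*t^2 + 7*t - 8*z^2 + z*(2*t + 7) + 1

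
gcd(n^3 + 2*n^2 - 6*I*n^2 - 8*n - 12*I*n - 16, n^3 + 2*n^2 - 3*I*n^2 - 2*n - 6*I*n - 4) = n^2 + n*(2 - 2*I) - 4*I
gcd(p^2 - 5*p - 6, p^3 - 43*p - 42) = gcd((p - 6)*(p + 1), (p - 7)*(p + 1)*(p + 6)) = p + 1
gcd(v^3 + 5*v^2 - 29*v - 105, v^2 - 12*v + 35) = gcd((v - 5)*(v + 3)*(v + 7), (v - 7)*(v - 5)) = v - 5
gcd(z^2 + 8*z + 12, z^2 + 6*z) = z + 6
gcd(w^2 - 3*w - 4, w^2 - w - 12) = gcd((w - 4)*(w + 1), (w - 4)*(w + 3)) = w - 4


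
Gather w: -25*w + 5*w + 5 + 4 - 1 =8 - 20*w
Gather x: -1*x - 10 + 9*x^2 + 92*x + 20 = 9*x^2 + 91*x + 10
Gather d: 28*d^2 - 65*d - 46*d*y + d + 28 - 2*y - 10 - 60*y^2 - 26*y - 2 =28*d^2 + d*(-46*y - 64) - 60*y^2 - 28*y + 16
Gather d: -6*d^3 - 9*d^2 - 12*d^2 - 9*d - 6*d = -6*d^3 - 21*d^2 - 15*d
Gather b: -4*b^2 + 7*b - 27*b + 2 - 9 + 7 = -4*b^2 - 20*b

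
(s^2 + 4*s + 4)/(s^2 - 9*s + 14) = (s^2 + 4*s + 4)/(s^2 - 9*s + 14)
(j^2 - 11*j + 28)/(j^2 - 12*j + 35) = (j - 4)/(j - 5)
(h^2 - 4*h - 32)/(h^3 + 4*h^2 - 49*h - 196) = (h - 8)/(h^2 - 49)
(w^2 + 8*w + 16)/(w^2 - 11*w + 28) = (w^2 + 8*w + 16)/(w^2 - 11*w + 28)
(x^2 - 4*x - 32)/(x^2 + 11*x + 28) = (x - 8)/(x + 7)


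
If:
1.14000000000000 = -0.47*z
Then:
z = -2.43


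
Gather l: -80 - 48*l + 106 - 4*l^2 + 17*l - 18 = -4*l^2 - 31*l + 8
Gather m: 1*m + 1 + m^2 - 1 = m^2 + m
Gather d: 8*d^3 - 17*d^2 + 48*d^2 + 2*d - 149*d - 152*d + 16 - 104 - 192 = 8*d^3 + 31*d^2 - 299*d - 280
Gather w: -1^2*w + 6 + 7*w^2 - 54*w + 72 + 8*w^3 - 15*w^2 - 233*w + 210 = 8*w^3 - 8*w^2 - 288*w + 288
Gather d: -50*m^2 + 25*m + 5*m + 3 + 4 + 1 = -50*m^2 + 30*m + 8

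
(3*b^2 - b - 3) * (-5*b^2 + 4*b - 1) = -15*b^4 + 17*b^3 + 8*b^2 - 11*b + 3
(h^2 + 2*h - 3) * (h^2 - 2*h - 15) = h^4 - 22*h^2 - 24*h + 45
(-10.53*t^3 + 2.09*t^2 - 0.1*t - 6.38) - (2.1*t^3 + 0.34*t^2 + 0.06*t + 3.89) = -12.63*t^3 + 1.75*t^2 - 0.16*t - 10.27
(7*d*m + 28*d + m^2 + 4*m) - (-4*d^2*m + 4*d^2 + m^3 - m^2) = 4*d^2*m - 4*d^2 + 7*d*m + 28*d - m^3 + 2*m^2 + 4*m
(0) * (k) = 0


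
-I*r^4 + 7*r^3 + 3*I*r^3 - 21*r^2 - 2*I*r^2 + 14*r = r*(r - 2)*(r + 7*I)*(-I*r + I)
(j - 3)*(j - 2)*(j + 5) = j^3 - 19*j + 30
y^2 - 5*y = y*(y - 5)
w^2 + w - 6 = (w - 2)*(w + 3)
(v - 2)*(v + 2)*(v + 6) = v^3 + 6*v^2 - 4*v - 24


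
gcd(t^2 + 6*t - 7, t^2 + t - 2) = t - 1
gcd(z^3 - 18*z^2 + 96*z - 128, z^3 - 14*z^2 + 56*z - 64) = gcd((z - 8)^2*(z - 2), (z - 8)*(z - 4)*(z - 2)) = z^2 - 10*z + 16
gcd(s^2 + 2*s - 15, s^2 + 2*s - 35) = 1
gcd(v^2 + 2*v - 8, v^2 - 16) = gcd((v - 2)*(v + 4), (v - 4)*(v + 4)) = v + 4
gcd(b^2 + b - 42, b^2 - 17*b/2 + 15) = b - 6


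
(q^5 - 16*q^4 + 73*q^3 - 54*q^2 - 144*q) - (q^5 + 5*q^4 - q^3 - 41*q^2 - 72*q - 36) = -21*q^4 + 74*q^3 - 13*q^2 - 72*q + 36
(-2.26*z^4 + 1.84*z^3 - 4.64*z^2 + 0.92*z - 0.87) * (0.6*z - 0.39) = -1.356*z^5 + 1.9854*z^4 - 3.5016*z^3 + 2.3616*z^2 - 0.8808*z + 0.3393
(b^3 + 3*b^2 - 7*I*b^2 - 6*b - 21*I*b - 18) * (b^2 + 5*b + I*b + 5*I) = b^5 + 8*b^4 - 6*I*b^4 + 16*b^3 - 48*I*b^3 + 8*b^2 - 96*I*b^2 + 15*b - 48*I*b - 90*I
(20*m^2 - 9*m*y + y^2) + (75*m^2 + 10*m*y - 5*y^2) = 95*m^2 + m*y - 4*y^2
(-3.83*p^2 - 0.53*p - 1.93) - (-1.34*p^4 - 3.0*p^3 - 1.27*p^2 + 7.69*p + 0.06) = 1.34*p^4 + 3.0*p^3 - 2.56*p^2 - 8.22*p - 1.99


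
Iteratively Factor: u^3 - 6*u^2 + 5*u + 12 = (u - 3)*(u^2 - 3*u - 4) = (u - 4)*(u - 3)*(u + 1)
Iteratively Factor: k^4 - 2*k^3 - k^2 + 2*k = (k - 1)*(k^3 - k^2 - 2*k) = (k - 2)*(k - 1)*(k^2 + k) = (k - 2)*(k - 1)*(k + 1)*(k)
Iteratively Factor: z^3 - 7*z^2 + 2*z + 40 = (z + 2)*(z^2 - 9*z + 20) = (z - 5)*(z + 2)*(z - 4)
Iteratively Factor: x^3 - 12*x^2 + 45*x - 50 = (x - 2)*(x^2 - 10*x + 25) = (x - 5)*(x - 2)*(x - 5)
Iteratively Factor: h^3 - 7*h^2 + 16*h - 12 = (h - 3)*(h^2 - 4*h + 4) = (h - 3)*(h - 2)*(h - 2)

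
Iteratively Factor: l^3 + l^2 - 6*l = (l - 2)*(l^2 + 3*l) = l*(l - 2)*(l + 3)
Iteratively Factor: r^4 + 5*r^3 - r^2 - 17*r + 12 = (r + 3)*(r^3 + 2*r^2 - 7*r + 4) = (r - 1)*(r + 3)*(r^2 + 3*r - 4) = (r - 1)*(r + 3)*(r + 4)*(r - 1)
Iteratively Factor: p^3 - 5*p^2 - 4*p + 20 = (p - 5)*(p^2 - 4) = (p - 5)*(p + 2)*(p - 2)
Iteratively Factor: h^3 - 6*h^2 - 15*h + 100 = (h + 4)*(h^2 - 10*h + 25) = (h - 5)*(h + 4)*(h - 5)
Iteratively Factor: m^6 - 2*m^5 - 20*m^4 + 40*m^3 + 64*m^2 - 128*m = (m - 2)*(m^5 - 20*m^3 + 64*m) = (m - 2)*(m + 2)*(m^4 - 2*m^3 - 16*m^2 + 32*m) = (m - 2)^2*(m + 2)*(m^3 - 16*m) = (m - 2)^2*(m + 2)*(m + 4)*(m^2 - 4*m) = m*(m - 2)^2*(m + 2)*(m + 4)*(m - 4)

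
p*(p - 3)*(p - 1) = p^3 - 4*p^2 + 3*p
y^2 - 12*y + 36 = (y - 6)^2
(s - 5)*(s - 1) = s^2 - 6*s + 5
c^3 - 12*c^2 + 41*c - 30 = (c - 6)*(c - 5)*(c - 1)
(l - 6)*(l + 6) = l^2 - 36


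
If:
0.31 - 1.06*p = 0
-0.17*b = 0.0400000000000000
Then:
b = -0.24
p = 0.29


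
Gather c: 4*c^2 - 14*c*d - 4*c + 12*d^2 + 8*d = 4*c^2 + c*(-14*d - 4) + 12*d^2 + 8*d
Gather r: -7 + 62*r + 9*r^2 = 9*r^2 + 62*r - 7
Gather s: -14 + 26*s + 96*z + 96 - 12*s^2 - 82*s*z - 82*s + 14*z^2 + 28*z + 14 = -12*s^2 + s*(-82*z - 56) + 14*z^2 + 124*z + 96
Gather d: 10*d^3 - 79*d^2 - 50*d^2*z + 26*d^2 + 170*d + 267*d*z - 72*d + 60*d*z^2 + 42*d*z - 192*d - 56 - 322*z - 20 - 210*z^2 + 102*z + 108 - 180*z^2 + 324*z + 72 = 10*d^3 + d^2*(-50*z - 53) + d*(60*z^2 + 309*z - 94) - 390*z^2 + 104*z + 104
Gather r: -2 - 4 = -6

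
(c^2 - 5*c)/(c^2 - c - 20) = c/(c + 4)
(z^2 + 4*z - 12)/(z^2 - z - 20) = (-z^2 - 4*z + 12)/(-z^2 + z + 20)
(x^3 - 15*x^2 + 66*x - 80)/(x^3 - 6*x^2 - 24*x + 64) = (x - 5)/(x + 4)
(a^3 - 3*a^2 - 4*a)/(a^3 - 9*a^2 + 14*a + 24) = a/(a - 6)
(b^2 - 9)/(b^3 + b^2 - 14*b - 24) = (b - 3)/(b^2 - 2*b - 8)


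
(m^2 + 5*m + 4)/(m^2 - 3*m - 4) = (m + 4)/(m - 4)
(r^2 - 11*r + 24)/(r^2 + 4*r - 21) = (r - 8)/(r + 7)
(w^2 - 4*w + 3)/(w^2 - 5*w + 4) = (w - 3)/(w - 4)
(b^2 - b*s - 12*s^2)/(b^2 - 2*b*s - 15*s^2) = (-b + 4*s)/(-b + 5*s)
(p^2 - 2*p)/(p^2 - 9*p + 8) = p*(p - 2)/(p^2 - 9*p + 8)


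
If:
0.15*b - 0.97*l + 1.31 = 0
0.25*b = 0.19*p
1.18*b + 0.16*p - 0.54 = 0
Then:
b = 0.39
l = 1.41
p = 0.51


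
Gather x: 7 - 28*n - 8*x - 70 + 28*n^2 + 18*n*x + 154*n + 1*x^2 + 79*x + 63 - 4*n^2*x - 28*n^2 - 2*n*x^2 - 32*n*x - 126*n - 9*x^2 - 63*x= x^2*(-2*n - 8) + x*(-4*n^2 - 14*n + 8)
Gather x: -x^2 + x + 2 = -x^2 + x + 2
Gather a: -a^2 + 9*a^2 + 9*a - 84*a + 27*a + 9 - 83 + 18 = 8*a^2 - 48*a - 56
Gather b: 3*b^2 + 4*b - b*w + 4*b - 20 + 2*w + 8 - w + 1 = 3*b^2 + b*(8 - w) + w - 11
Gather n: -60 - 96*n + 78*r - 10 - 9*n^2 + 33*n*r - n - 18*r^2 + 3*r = -9*n^2 + n*(33*r - 97) - 18*r^2 + 81*r - 70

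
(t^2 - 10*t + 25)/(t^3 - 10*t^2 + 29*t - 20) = (t - 5)/(t^2 - 5*t + 4)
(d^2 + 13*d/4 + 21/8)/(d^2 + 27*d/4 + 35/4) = (d + 3/2)/(d + 5)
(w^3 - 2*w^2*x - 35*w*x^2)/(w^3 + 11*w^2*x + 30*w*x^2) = (w - 7*x)/(w + 6*x)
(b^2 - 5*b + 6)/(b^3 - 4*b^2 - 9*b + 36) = (b - 2)/(b^2 - b - 12)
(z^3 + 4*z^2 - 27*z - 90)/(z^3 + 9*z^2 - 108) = (z^2 - 2*z - 15)/(z^2 + 3*z - 18)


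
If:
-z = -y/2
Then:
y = 2*z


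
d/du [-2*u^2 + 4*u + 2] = 4 - 4*u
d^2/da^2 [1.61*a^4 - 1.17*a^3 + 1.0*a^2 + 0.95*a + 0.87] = 19.32*a^2 - 7.02*a + 2.0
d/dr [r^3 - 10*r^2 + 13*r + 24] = 3*r^2 - 20*r + 13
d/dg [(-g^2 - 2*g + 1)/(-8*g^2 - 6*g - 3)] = 2*(-5*g^2 + 11*g + 6)/(64*g^4 + 96*g^3 + 84*g^2 + 36*g + 9)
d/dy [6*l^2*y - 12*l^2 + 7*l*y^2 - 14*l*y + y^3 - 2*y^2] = 6*l^2 + 14*l*y - 14*l + 3*y^2 - 4*y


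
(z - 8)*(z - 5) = z^2 - 13*z + 40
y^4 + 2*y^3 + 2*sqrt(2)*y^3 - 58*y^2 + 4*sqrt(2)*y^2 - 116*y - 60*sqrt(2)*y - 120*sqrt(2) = (y + 2)*(y - 5*sqrt(2))*(y + sqrt(2))*(y + 6*sqrt(2))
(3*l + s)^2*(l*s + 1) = 9*l^3*s + 6*l^2*s^2 + 9*l^2 + l*s^3 + 6*l*s + s^2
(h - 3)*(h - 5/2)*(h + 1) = h^3 - 9*h^2/2 + 2*h + 15/2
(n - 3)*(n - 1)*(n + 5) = n^3 + n^2 - 17*n + 15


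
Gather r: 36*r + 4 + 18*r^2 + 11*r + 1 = 18*r^2 + 47*r + 5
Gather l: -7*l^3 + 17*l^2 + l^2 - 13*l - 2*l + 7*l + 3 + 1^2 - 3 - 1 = -7*l^3 + 18*l^2 - 8*l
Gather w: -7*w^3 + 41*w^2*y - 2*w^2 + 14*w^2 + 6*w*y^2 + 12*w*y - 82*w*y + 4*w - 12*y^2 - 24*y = -7*w^3 + w^2*(41*y + 12) + w*(6*y^2 - 70*y + 4) - 12*y^2 - 24*y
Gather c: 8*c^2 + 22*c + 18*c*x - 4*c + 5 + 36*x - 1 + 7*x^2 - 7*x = 8*c^2 + c*(18*x + 18) + 7*x^2 + 29*x + 4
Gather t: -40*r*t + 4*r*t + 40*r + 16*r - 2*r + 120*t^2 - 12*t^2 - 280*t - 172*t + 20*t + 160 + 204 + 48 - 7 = 54*r + 108*t^2 + t*(-36*r - 432) + 405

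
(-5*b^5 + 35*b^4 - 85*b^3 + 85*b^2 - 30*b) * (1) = -5*b^5 + 35*b^4 - 85*b^3 + 85*b^2 - 30*b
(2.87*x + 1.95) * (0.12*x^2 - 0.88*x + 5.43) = 0.3444*x^3 - 2.2916*x^2 + 13.8681*x + 10.5885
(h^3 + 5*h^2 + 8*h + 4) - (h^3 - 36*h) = 5*h^2 + 44*h + 4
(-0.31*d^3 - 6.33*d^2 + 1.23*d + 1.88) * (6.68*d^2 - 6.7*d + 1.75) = -2.0708*d^5 - 40.2074*d^4 + 50.0849*d^3 - 6.7601*d^2 - 10.4435*d + 3.29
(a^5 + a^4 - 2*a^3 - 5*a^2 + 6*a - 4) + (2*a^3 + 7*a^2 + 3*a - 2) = a^5 + a^4 + 2*a^2 + 9*a - 6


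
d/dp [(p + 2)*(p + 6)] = 2*p + 8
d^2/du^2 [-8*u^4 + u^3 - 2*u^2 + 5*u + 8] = -96*u^2 + 6*u - 4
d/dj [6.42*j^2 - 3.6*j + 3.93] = 12.84*j - 3.6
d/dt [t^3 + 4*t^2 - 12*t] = 3*t^2 + 8*t - 12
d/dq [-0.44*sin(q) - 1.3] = -0.44*cos(q)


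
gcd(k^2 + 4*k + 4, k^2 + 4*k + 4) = k^2 + 4*k + 4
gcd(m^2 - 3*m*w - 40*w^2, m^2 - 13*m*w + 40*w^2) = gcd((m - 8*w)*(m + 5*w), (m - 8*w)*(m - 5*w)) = -m + 8*w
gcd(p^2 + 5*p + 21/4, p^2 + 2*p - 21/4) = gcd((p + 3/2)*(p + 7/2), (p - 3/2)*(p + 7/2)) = p + 7/2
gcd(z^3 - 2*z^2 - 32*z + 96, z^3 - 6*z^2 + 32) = z^2 - 8*z + 16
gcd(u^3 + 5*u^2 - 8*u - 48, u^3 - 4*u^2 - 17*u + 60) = u^2 + u - 12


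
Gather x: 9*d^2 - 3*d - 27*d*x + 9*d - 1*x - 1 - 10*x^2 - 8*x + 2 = 9*d^2 + 6*d - 10*x^2 + x*(-27*d - 9) + 1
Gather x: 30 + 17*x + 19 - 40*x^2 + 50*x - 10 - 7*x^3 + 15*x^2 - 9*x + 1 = -7*x^3 - 25*x^2 + 58*x + 40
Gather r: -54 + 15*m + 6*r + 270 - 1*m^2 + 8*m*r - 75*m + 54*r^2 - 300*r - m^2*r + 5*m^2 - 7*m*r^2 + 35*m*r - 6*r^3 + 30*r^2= 4*m^2 - 60*m - 6*r^3 + r^2*(84 - 7*m) + r*(-m^2 + 43*m - 294) + 216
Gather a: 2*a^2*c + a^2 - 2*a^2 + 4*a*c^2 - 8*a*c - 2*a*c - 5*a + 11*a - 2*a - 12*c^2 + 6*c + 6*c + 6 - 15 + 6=a^2*(2*c - 1) + a*(4*c^2 - 10*c + 4) - 12*c^2 + 12*c - 3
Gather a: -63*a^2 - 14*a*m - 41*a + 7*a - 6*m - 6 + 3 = -63*a^2 + a*(-14*m - 34) - 6*m - 3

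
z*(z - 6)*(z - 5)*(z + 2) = z^4 - 9*z^3 + 8*z^2 + 60*z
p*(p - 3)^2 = p^3 - 6*p^2 + 9*p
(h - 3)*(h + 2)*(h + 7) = h^3 + 6*h^2 - 13*h - 42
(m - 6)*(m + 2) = m^2 - 4*m - 12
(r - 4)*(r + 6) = r^2 + 2*r - 24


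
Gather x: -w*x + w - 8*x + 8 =w + x*(-w - 8) + 8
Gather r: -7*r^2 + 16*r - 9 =-7*r^2 + 16*r - 9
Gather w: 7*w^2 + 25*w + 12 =7*w^2 + 25*w + 12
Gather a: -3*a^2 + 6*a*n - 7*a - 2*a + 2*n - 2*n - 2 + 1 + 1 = -3*a^2 + a*(6*n - 9)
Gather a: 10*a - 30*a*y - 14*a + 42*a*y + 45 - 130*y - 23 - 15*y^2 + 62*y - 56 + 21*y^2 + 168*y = a*(12*y - 4) + 6*y^2 + 100*y - 34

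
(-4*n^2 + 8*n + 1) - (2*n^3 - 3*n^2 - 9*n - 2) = -2*n^3 - n^2 + 17*n + 3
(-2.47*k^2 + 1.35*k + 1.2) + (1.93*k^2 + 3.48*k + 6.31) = -0.54*k^2 + 4.83*k + 7.51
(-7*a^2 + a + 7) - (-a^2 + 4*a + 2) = -6*a^2 - 3*a + 5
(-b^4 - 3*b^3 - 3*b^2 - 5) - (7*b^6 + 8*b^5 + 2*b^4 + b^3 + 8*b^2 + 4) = -7*b^6 - 8*b^5 - 3*b^4 - 4*b^3 - 11*b^2 - 9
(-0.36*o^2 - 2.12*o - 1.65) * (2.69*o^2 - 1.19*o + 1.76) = -0.9684*o^4 - 5.2744*o^3 - 2.5493*o^2 - 1.7677*o - 2.904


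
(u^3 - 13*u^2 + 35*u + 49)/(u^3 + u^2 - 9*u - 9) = (u^2 - 14*u + 49)/(u^2 - 9)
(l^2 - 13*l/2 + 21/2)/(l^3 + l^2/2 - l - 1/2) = (2*l^2 - 13*l + 21)/(2*l^3 + l^2 - 2*l - 1)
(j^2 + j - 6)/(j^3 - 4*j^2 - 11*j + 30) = 1/(j - 5)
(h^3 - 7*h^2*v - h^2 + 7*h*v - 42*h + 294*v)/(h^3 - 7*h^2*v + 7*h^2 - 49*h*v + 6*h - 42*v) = (h - 7)/(h + 1)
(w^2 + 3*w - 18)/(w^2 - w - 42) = (w - 3)/(w - 7)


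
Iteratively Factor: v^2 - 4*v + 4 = (v - 2)*(v - 2)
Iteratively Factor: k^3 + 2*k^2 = (k + 2)*(k^2) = k*(k + 2)*(k)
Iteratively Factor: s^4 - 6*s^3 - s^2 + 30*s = (s - 3)*(s^3 - 3*s^2 - 10*s) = (s - 3)*(s + 2)*(s^2 - 5*s) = s*(s - 3)*(s + 2)*(s - 5)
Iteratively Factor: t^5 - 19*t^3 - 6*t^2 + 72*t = (t + 3)*(t^4 - 3*t^3 - 10*t^2 + 24*t) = (t + 3)^2*(t^3 - 6*t^2 + 8*t) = (t - 4)*(t + 3)^2*(t^2 - 2*t) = (t - 4)*(t - 2)*(t + 3)^2*(t)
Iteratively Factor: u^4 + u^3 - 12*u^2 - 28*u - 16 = (u + 1)*(u^3 - 12*u - 16) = (u + 1)*(u + 2)*(u^2 - 2*u - 8) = (u + 1)*(u + 2)^2*(u - 4)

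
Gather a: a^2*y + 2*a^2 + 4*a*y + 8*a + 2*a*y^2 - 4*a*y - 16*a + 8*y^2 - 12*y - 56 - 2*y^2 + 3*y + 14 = a^2*(y + 2) + a*(2*y^2 - 8) + 6*y^2 - 9*y - 42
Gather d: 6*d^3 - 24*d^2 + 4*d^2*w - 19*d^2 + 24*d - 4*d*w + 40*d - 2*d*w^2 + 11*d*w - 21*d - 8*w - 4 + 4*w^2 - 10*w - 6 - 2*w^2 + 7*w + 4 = 6*d^3 + d^2*(4*w - 43) + d*(-2*w^2 + 7*w + 43) + 2*w^2 - 11*w - 6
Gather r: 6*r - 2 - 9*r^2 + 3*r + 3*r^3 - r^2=3*r^3 - 10*r^2 + 9*r - 2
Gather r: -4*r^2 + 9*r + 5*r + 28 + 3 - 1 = -4*r^2 + 14*r + 30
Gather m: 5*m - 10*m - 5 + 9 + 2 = 6 - 5*m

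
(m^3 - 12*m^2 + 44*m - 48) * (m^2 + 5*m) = m^5 - 7*m^4 - 16*m^3 + 172*m^2 - 240*m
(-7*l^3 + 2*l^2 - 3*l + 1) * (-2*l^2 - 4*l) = 14*l^5 + 24*l^4 - 2*l^3 + 10*l^2 - 4*l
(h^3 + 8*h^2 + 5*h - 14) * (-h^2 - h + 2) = -h^5 - 9*h^4 - 11*h^3 + 25*h^2 + 24*h - 28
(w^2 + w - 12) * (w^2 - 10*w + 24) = w^4 - 9*w^3 + 2*w^2 + 144*w - 288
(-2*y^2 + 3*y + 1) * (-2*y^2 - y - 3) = 4*y^4 - 4*y^3 + y^2 - 10*y - 3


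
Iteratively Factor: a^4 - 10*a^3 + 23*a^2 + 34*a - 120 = (a - 4)*(a^3 - 6*a^2 - a + 30) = (a - 4)*(a + 2)*(a^2 - 8*a + 15) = (a - 4)*(a - 3)*(a + 2)*(a - 5)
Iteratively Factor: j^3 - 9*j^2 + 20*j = (j - 5)*(j^2 - 4*j) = j*(j - 5)*(j - 4)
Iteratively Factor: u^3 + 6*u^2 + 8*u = (u + 4)*(u^2 + 2*u) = (u + 2)*(u + 4)*(u)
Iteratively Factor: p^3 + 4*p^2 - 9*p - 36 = (p - 3)*(p^2 + 7*p + 12) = (p - 3)*(p + 4)*(p + 3)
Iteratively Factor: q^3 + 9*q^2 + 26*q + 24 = (q + 4)*(q^2 + 5*q + 6) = (q + 3)*(q + 4)*(q + 2)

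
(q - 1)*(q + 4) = q^2 + 3*q - 4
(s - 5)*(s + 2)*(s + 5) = s^3 + 2*s^2 - 25*s - 50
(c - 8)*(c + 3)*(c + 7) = c^3 + 2*c^2 - 59*c - 168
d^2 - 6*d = d*(d - 6)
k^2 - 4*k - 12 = (k - 6)*(k + 2)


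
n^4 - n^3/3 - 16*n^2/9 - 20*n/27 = n*(n - 5/3)*(n + 2/3)^2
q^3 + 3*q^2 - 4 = (q - 1)*(q + 2)^2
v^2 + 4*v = v*(v + 4)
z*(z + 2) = z^2 + 2*z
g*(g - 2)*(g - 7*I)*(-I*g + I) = -I*g^4 - 7*g^3 + 3*I*g^3 + 21*g^2 - 2*I*g^2 - 14*g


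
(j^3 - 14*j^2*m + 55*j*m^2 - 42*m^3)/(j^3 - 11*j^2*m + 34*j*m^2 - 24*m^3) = (j - 7*m)/(j - 4*m)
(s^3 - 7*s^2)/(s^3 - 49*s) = s/(s + 7)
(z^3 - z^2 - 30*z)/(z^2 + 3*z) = (z^2 - z - 30)/(z + 3)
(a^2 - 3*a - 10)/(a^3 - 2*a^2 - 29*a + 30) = (a^2 - 3*a - 10)/(a^3 - 2*a^2 - 29*a + 30)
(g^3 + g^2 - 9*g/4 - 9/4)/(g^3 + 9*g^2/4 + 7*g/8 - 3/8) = 2*(2*g - 3)/(4*g - 1)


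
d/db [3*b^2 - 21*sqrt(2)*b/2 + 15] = 6*b - 21*sqrt(2)/2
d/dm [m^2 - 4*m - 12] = 2*m - 4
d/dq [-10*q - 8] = -10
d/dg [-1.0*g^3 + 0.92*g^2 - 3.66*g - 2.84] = -3.0*g^2 + 1.84*g - 3.66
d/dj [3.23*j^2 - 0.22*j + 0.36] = 6.46*j - 0.22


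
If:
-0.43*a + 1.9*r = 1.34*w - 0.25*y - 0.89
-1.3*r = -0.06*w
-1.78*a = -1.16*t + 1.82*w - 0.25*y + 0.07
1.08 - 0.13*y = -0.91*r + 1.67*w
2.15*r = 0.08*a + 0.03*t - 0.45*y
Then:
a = 0.10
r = 0.03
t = 1.27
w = 0.67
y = -0.04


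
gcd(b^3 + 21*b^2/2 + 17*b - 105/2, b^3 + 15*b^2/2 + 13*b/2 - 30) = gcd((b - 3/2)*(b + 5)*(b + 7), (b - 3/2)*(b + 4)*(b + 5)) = b^2 + 7*b/2 - 15/2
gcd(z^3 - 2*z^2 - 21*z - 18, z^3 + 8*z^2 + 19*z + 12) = z^2 + 4*z + 3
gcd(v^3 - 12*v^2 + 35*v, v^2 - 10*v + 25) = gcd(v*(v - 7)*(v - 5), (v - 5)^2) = v - 5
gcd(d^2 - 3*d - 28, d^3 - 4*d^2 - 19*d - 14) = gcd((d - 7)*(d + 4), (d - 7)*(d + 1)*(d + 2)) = d - 7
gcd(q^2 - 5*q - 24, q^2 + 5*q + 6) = q + 3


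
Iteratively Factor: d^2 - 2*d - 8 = (d - 4)*(d + 2)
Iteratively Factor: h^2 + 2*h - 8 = (h - 2)*(h + 4)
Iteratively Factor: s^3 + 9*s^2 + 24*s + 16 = (s + 4)*(s^2 + 5*s + 4) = (s + 4)^2*(s + 1)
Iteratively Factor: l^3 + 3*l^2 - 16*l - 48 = (l + 4)*(l^2 - l - 12) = (l - 4)*(l + 4)*(l + 3)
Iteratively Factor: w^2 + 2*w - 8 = (w + 4)*(w - 2)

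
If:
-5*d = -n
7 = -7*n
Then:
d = -1/5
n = -1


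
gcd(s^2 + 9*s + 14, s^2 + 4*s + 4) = s + 2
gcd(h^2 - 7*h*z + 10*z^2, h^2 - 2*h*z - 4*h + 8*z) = -h + 2*z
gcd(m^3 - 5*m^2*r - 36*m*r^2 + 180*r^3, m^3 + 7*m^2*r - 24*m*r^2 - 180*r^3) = -m^2 - m*r + 30*r^2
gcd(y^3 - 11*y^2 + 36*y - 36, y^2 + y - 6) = y - 2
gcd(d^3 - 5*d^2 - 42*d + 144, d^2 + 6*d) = d + 6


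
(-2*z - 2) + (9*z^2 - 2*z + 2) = 9*z^2 - 4*z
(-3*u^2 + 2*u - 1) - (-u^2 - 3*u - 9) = -2*u^2 + 5*u + 8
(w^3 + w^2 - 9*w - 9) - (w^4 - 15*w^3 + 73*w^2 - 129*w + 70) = -w^4 + 16*w^3 - 72*w^2 + 120*w - 79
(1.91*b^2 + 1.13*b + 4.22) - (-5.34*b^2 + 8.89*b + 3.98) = 7.25*b^2 - 7.76*b + 0.24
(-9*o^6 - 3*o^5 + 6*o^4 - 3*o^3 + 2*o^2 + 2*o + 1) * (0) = 0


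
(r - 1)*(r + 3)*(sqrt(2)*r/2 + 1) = sqrt(2)*r^3/2 + r^2 + sqrt(2)*r^2 - 3*sqrt(2)*r/2 + 2*r - 3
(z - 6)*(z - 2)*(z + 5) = z^3 - 3*z^2 - 28*z + 60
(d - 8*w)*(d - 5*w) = d^2 - 13*d*w + 40*w^2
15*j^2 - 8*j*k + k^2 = (-5*j + k)*(-3*j + k)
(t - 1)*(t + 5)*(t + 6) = t^3 + 10*t^2 + 19*t - 30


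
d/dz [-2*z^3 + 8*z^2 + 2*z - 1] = -6*z^2 + 16*z + 2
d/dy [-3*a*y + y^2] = -3*a + 2*y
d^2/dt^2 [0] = 0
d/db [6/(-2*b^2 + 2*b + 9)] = 12*(2*b - 1)/(-2*b^2 + 2*b + 9)^2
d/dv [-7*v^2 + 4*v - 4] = 4 - 14*v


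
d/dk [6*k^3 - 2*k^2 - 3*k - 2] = 18*k^2 - 4*k - 3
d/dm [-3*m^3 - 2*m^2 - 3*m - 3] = -9*m^2 - 4*m - 3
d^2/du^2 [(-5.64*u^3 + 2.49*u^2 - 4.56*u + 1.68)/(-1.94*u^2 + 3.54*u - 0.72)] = (125.723928*u^3 - 103.320288*u^2 + 48.551616*u - 16.749504)/(7.301384*u^6 - 39.969432*u^5 + 81.063288*u^4 - 74.029896*u^3 + 30.085344*u^2 - 5.505408*u + 0.373248)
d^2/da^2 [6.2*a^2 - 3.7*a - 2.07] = 12.4000000000000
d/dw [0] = 0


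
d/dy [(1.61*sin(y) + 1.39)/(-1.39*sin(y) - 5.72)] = -7.2771*cos(y)/(1.39*sin(y) + 5.72)^2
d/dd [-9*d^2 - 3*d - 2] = -18*d - 3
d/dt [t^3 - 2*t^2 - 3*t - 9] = 3*t^2 - 4*t - 3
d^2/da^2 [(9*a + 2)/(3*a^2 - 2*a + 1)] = 2*(3*(4 - 27*a)*(3*a^2 - 2*a + 1) + 4*(3*a - 1)^2*(9*a + 2))/(3*a^2 - 2*a + 1)^3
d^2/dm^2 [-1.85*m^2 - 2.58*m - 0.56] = -3.70000000000000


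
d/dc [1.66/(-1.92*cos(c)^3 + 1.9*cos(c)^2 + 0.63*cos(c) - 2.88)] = (-9.5616*cos(c)^2 + 6.308*cos(c) + 1.0458)*sin(c)/(1.92*cos(c)^3 - 1.9*cos(c)^2 - 0.63*cos(c) + 2.88)^2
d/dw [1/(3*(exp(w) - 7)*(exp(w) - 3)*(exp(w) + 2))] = (-(exp(w) - 7)*(exp(w) - 3) - (exp(w) - 7)*(exp(w) + 2) - (exp(w) - 3)*(exp(w) + 2))*exp(w)/(3*(exp(w) - 7)^2*(exp(w) - 3)^2*(exp(w) + 2)^2)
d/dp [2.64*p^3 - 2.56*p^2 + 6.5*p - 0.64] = 7.92*p^2 - 5.12*p + 6.5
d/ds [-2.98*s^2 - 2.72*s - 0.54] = -5.96*s - 2.72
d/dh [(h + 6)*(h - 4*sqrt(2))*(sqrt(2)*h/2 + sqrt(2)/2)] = 3*sqrt(2)*h^2/2 - 8*h + 7*sqrt(2)*h - 28 + 3*sqrt(2)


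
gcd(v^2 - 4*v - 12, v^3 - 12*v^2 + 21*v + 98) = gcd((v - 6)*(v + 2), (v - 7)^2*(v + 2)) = v + 2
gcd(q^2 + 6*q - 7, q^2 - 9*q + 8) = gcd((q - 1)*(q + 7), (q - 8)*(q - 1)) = q - 1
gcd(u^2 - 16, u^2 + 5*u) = 1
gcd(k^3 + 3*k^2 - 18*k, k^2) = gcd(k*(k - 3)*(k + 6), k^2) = k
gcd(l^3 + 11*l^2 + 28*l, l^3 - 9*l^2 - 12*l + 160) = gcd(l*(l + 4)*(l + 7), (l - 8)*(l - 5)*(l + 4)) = l + 4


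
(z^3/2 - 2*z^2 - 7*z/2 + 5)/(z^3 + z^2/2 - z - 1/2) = (z^2 - 3*z - 10)/(2*z^2 + 3*z + 1)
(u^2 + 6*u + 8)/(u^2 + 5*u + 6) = (u + 4)/(u + 3)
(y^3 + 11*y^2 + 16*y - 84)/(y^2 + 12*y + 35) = (y^2 + 4*y - 12)/(y + 5)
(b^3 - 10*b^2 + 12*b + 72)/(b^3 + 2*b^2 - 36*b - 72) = (b - 6)/(b + 6)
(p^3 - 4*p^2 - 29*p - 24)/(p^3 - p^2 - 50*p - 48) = (p + 3)/(p + 6)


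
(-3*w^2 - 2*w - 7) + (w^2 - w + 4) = -2*w^2 - 3*w - 3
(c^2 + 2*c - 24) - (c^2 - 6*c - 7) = 8*c - 17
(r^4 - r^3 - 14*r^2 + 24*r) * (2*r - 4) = 2*r^5 - 6*r^4 - 24*r^3 + 104*r^2 - 96*r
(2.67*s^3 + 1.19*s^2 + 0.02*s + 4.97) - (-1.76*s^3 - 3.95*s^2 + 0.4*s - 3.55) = 4.43*s^3 + 5.14*s^2 - 0.38*s + 8.52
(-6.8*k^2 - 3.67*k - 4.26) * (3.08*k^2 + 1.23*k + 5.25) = -20.944*k^4 - 19.6676*k^3 - 53.3349*k^2 - 24.5073*k - 22.365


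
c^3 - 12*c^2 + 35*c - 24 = (c - 8)*(c - 3)*(c - 1)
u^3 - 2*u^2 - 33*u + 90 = (u - 5)*(u - 3)*(u + 6)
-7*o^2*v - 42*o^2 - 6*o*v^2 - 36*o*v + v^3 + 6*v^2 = (-7*o + v)*(o + v)*(v + 6)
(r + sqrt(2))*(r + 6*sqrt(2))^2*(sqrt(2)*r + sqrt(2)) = sqrt(2)*r^4 + sqrt(2)*r^3 + 26*r^3 + 26*r^2 + 96*sqrt(2)*r^2 + 96*sqrt(2)*r + 144*r + 144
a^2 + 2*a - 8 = (a - 2)*(a + 4)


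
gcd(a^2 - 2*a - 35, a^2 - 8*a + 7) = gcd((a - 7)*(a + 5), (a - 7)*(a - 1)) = a - 7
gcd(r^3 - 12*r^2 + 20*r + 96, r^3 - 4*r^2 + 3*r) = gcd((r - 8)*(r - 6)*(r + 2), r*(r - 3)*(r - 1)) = 1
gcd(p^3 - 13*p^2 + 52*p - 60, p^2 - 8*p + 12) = p^2 - 8*p + 12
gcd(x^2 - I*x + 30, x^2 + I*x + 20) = x + 5*I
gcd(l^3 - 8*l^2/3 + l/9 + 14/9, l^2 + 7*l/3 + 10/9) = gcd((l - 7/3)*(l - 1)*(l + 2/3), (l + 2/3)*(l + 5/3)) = l + 2/3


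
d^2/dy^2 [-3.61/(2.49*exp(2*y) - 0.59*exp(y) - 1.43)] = (3.61*(4.98*exp(y) - 0.59)*(9.96*exp(y) - 1.18)*exp(y) + (35.9556*exp(y) - 2.1299)*(-2.49*exp(2*y) + 0.59*exp(y) + 1.43))*exp(y)/(-2.49*exp(2*y) + 0.59*exp(y) + 1.43)^3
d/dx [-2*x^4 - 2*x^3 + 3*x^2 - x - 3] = -8*x^3 - 6*x^2 + 6*x - 1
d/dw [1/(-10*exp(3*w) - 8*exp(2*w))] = (15*exp(w) + 8)*exp(-2*w)/(2*(5*exp(w) + 4)^2)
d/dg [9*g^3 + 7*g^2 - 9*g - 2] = 27*g^2 + 14*g - 9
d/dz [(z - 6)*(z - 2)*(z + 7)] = 3*z^2 - 2*z - 44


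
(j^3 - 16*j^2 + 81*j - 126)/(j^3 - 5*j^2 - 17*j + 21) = (j^2 - 9*j + 18)/(j^2 + 2*j - 3)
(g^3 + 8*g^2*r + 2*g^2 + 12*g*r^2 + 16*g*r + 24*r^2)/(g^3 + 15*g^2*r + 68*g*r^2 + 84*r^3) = (g + 2)/(g + 7*r)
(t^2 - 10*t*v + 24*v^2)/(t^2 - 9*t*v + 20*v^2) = (t - 6*v)/(t - 5*v)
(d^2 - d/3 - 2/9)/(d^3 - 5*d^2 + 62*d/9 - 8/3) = (3*d + 1)/(3*d^2 - 13*d + 12)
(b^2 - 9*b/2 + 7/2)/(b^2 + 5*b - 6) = (b - 7/2)/(b + 6)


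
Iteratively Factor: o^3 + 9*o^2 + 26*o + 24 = (o + 3)*(o^2 + 6*o + 8) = (o + 2)*(o + 3)*(o + 4)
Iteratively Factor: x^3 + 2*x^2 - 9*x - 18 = (x + 3)*(x^2 - x - 6) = (x + 2)*(x + 3)*(x - 3)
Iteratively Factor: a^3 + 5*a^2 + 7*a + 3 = (a + 3)*(a^2 + 2*a + 1) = (a + 1)*(a + 3)*(a + 1)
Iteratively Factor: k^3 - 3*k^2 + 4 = (k + 1)*(k^2 - 4*k + 4) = (k - 2)*(k + 1)*(k - 2)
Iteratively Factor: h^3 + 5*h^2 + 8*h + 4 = (h + 2)*(h^2 + 3*h + 2) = (h + 1)*(h + 2)*(h + 2)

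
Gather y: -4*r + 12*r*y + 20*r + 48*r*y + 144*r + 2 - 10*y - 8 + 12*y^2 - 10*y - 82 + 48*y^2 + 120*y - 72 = 160*r + 60*y^2 + y*(60*r + 100) - 160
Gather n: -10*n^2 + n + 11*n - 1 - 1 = -10*n^2 + 12*n - 2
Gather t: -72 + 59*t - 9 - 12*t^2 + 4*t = -12*t^2 + 63*t - 81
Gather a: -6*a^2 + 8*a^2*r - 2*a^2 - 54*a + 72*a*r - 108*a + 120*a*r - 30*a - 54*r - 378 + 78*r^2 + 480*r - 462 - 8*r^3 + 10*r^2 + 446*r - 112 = a^2*(8*r - 8) + a*(192*r - 192) - 8*r^3 + 88*r^2 + 872*r - 952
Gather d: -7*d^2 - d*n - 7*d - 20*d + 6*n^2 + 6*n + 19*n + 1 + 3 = -7*d^2 + d*(-n - 27) + 6*n^2 + 25*n + 4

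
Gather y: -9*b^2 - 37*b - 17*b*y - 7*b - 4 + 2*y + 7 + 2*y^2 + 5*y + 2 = -9*b^2 - 44*b + 2*y^2 + y*(7 - 17*b) + 5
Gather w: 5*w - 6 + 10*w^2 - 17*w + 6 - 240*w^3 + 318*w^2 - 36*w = -240*w^3 + 328*w^2 - 48*w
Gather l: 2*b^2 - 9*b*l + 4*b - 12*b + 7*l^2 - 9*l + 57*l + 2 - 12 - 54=2*b^2 - 8*b + 7*l^2 + l*(48 - 9*b) - 64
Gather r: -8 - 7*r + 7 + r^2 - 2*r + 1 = r^2 - 9*r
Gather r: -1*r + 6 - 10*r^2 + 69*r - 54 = -10*r^2 + 68*r - 48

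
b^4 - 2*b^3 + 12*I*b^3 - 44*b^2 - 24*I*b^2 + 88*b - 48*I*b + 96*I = (b - 2)*(b + 2*I)*(b + 4*I)*(b + 6*I)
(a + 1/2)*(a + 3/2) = a^2 + 2*a + 3/4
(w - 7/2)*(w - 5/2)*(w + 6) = w^3 - 109*w/4 + 105/2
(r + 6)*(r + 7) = r^2 + 13*r + 42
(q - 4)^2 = q^2 - 8*q + 16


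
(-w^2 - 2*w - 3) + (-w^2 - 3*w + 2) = -2*w^2 - 5*w - 1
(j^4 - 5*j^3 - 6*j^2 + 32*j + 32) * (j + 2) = j^5 - 3*j^4 - 16*j^3 + 20*j^2 + 96*j + 64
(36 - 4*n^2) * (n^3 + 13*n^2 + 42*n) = -4*n^5 - 52*n^4 - 132*n^3 + 468*n^2 + 1512*n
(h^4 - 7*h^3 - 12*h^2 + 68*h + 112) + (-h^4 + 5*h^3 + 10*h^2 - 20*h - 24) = -2*h^3 - 2*h^2 + 48*h + 88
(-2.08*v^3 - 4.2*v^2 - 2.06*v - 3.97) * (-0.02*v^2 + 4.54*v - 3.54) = 0.0416*v^5 - 9.3592*v^4 - 11.6636*v^3 + 5.595*v^2 - 10.7314*v + 14.0538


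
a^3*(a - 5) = a^4 - 5*a^3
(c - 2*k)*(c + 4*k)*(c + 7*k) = c^3 + 9*c^2*k + 6*c*k^2 - 56*k^3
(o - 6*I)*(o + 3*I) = o^2 - 3*I*o + 18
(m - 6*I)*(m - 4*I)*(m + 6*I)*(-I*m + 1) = -I*m^4 - 3*m^3 - 40*I*m^2 - 108*m - 144*I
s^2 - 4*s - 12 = (s - 6)*(s + 2)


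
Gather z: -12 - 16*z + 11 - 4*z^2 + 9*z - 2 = -4*z^2 - 7*z - 3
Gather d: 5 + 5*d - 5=5*d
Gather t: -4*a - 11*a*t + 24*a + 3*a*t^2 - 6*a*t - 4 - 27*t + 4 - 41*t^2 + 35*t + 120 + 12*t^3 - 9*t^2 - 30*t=20*a + 12*t^3 + t^2*(3*a - 50) + t*(-17*a - 22) + 120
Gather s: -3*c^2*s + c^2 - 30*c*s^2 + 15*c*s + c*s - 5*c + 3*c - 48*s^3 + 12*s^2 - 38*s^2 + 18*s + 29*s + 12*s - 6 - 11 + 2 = c^2 - 2*c - 48*s^3 + s^2*(-30*c - 26) + s*(-3*c^2 + 16*c + 59) - 15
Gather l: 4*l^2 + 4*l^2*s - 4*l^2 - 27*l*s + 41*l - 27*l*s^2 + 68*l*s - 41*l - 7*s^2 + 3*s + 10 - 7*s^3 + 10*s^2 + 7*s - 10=4*l^2*s + l*(-27*s^2 + 41*s) - 7*s^3 + 3*s^2 + 10*s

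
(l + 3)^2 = l^2 + 6*l + 9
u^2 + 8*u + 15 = (u + 3)*(u + 5)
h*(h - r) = h^2 - h*r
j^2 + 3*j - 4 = (j - 1)*(j + 4)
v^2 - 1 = (v - 1)*(v + 1)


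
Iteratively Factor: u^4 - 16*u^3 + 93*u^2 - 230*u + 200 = (u - 4)*(u^3 - 12*u^2 + 45*u - 50) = (u - 4)*(u - 2)*(u^2 - 10*u + 25) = (u - 5)*(u - 4)*(u - 2)*(u - 5)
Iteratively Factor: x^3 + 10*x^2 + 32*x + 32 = (x + 4)*(x^2 + 6*x + 8) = (x + 4)^2*(x + 2)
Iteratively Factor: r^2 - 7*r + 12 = (r - 4)*(r - 3)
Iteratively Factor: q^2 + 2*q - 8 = (q + 4)*(q - 2)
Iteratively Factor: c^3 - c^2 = (c)*(c^2 - c) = c^2*(c - 1)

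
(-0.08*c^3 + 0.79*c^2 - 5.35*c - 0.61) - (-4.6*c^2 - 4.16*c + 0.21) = -0.08*c^3 + 5.39*c^2 - 1.19*c - 0.82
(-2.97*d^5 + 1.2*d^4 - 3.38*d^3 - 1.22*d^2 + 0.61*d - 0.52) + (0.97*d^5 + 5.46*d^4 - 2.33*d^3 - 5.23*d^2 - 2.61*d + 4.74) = -2.0*d^5 + 6.66*d^4 - 5.71*d^3 - 6.45*d^2 - 2.0*d + 4.22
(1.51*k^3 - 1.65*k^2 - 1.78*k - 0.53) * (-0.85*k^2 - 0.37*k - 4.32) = -1.2835*k^5 + 0.8438*k^4 - 4.3997*k^3 + 8.2371*k^2 + 7.8857*k + 2.2896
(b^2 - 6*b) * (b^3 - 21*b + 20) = b^5 - 6*b^4 - 21*b^3 + 146*b^2 - 120*b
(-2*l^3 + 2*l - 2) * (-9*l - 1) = 18*l^4 + 2*l^3 - 18*l^2 + 16*l + 2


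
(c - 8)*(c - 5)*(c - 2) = c^3 - 15*c^2 + 66*c - 80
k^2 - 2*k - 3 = (k - 3)*(k + 1)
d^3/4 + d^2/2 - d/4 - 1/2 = (d/4 + 1/4)*(d - 1)*(d + 2)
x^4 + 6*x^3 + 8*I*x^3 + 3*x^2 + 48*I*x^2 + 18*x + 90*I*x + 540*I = (x + 6)*(x - 3*I)*(x + 5*I)*(x + 6*I)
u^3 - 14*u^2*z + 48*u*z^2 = u*(u - 8*z)*(u - 6*z)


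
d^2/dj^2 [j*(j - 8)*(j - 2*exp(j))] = -2*j^2*exp(j) + 8*j*exp(j) + 6*j + 28*exp(j) - 16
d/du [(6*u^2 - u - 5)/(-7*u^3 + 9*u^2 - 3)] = (-3*u*(7*u - 6)*(-6*u^2 + u + 5) + (1 - 12*u)*(7*u^3 - 9*u^2 + 3))/(7*u^3 - 9*u^2 + 3)^2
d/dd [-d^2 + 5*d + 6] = 5 - 2*d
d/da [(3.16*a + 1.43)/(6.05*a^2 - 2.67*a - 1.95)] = (19.118*a^2 - 8.4372*a - (3.16*a + 1.43)*(12.1*a - 2.67) - 6.162)/(-6.05*a^2 + 2.67*a + 1.95)^2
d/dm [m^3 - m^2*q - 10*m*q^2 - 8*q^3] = 3*m^2 - 2*m*q - 10*q^2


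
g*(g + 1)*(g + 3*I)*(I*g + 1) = I*g^4 - 2*g^3 + I*g^3 - 2*g^2 + 3*I*g^2 + 3*I*g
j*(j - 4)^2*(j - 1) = j^4 - 9*j^3 + 24*j^2 - 16*j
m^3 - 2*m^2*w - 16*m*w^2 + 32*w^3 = (m - 4*w)*(m - 2*w)*(m + 4*w)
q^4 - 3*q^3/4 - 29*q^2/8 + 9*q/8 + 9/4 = (q - 2)*(q - 1)*(q + 3/4)*(q + 3/2)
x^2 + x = x*(x + 1)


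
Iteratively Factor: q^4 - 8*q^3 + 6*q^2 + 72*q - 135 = (q - 5)*(q^3 - 3*q^2 - 9*q + 27) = (q - 5)*(q - 3)*(q^2 - 9) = (q - 5)*(q - 3)*(q + 3)*(q - 3)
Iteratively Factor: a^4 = (a)*(a^3) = a^2*(a^2) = a^3*(a)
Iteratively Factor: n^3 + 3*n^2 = (n)*(n^2 + 3*n) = n*(n + 3)*(n)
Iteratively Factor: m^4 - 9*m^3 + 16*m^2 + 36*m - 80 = (m - 2)*(m^3 - 7*m^2 + 2*m + 40) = (m - 2)*(m + 2)*(m^2 - 9*m + 20) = (m - 4)*(m - 2)*(m + 2)*(m - 5)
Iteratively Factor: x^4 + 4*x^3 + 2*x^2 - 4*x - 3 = (x + 3)*(x^3 + x^2 - x - 1) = (x + 1)*(x + 3)*(x^2 - 1) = (x - 1)*(x + 1)*(x + 3)*(x + 1)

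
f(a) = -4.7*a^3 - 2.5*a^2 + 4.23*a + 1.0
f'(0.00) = 4.23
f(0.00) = 1.00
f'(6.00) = -533.37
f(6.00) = -1078.82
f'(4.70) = -330.74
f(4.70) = -522.31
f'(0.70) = -6.18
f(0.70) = 1.12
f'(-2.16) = -50.75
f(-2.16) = 27.56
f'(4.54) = -309.09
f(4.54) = -471.14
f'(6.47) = -618.36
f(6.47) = -1349.23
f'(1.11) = -18.69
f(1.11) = -3.81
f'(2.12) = -69.74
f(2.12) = -46.05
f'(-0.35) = 4.25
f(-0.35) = -0.59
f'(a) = -14.1*a^2 - 5.0*a + 4.23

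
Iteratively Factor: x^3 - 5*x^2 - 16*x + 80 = (x + 4)*(x^2 - 9*x + 20) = (x - 4)*(x + 4)*(x - 5)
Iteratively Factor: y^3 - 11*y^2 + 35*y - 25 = (y - 5)*(y^2 - 6*y + 5) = (y - 5)^2*(y - 1)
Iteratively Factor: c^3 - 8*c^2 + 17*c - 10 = (c - 5)*(c^2 - 3*c + 2) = (c - 5)*(c - 1)*(c - 2)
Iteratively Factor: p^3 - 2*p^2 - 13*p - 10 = (p + 2)*(p^2 - 4*p - 5) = (p - 5)*(p + 2)*(p + 1)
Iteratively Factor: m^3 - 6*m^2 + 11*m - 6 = (m - 1)*(m^2 - 5*m + 6) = (m - 2)*(m - 1)*(m - 3)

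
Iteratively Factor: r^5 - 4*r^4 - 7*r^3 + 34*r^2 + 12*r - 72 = (r - 3)*(r^4 - r^3 - 10*r^2 + 4*r + 24) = (r - 3)*(r + 2)*(r^3 - 3*r^2 - 4*r + 12) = (r - 3)^2*(r + 2)*(r^2 - 4) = (r - 3)^2*(r + 2)^2*(r - 2)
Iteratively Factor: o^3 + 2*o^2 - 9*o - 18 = (o + 3)*(o^2 - o - 6) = (o - 3)*(o + 3)*(o + 2)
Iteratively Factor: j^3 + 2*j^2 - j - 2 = (j + 1)*(j^2 + j - 2) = (j + 1)*(j + 2)*(j - 1)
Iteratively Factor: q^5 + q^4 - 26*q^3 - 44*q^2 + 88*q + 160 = (q - 5)*(q^4 + 6*q^3 + 4*q^2 - 24*q - 32) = (q - 5)*(q + 2)*(q^3 + 4*q^2 - 4*q - 16) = (q - 5)*(q + 2)*(q + 4)*(q^2 - 4) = (q - 5)*(q + 2)^2*(q + 4)*(q - 2)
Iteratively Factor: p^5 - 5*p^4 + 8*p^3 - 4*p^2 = (p - 1)*(p^4 - 4*p^3 + 4*p^2) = (p - 2)*(p - 1)*(p^3 - 2*p^2) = p*(p - 2)*(p - 1)*(p^2 - 2*p) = p*(p - 2)^2*(p - 1)*(p)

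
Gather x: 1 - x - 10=-x - 9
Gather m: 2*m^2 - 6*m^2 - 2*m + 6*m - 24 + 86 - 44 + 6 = -4*m^2 + 4*m + 24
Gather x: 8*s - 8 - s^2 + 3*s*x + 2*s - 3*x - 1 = -s^2 + 10*s + x*(3*s - 3) - 9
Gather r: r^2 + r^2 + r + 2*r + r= 2*r^2 + 4*r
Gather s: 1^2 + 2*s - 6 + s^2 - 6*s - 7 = s^2 - 4*s - 12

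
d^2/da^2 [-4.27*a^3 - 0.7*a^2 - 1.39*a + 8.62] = -25.62*a - 1.4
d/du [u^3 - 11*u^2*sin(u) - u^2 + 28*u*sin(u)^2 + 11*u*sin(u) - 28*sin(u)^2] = -11*u^2*cos(u) + 3*u^2 - 22*u*sin(u) + 28*u*sin(2*u) + 11*u*cos(u) - 2*u + 28*sin(u)^2 + 11*sin(u) - 28*sin(2*u)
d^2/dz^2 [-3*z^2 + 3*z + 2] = -6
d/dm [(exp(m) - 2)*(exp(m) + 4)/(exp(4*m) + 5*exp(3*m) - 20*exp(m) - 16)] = (-2*exp(m) - 3)*exp(m)/(exp(4*m) + 6*exp(3*m) + 13*exp(2*m) + 12*exp(m) + 4)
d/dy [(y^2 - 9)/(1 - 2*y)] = 2*(-y^2 + y - 9)/(4*y^2 - 4*y + 1)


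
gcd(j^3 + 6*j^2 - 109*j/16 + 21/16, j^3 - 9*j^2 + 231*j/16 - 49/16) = j - 1/4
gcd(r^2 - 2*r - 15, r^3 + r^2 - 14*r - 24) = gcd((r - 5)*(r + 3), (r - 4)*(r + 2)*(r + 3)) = r + 3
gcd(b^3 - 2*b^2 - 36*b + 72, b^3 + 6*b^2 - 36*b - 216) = b^2 - 36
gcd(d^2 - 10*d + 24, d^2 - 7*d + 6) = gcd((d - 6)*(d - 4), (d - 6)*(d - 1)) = d - 6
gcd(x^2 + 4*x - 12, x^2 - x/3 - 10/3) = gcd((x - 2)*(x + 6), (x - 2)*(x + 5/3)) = x - 2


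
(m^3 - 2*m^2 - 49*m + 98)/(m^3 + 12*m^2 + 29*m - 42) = (m^2 - 9*m + 14)/(m^2 + 5*m - 6)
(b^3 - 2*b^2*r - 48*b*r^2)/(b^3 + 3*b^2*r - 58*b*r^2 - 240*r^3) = b/(b + 5*r)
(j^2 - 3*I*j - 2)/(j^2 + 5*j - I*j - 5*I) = (j - 2*I)/(j + 5)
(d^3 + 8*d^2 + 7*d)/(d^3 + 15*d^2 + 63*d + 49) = d/(d + 7)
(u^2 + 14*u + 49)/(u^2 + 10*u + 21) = (u + 7)/(u + 3)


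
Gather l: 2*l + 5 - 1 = 2*l + 4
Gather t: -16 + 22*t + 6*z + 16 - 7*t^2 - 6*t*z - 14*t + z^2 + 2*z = -7*t^2 + t*(8 - 6*z) + z^2 + 8*z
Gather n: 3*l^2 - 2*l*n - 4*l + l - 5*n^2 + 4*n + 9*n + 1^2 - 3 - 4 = 3*l^2 - 3*l - 5*n^2 + n*(13 - 2*l) - 6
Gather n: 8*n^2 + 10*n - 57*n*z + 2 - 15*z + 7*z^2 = 8*n^2 + n*(10 - 57*z) + 7*z^2 - 15*z + 2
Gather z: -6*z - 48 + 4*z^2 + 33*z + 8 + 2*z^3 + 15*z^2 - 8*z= 2*z^3 + 19*z^2 + 19*z - 40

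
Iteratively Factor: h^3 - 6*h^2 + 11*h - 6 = (h - 1)*(h^2 - 5*h + 6) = (h - 3)*(h - 1)*(h - 2)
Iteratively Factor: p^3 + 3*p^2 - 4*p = (p + 4)*(p^2 - p) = (p - 1)*(p + 4)*(p)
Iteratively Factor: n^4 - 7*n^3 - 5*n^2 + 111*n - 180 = (n - 5)*(n^3 - 2*n^2 - 15*n + 36) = (n - 5)*(n - 3)*(n^2 + n - 12) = (n - 5)*(n - 3)*(n + 4)*(n - 3)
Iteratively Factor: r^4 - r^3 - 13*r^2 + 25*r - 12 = (r - 1)*(r^3 - 13*r + 12) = (r - 3)*(r - 1)*(r^2 + 3*r - 4) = (r - 3)*(r - 1)^2*(r + 4)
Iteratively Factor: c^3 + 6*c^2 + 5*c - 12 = (c + 4)*(c^2 + 2*c - 3) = (c - 1)*(c + 4)*(c + 3)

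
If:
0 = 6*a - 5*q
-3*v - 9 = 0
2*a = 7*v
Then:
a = -21/2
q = -63/5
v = -3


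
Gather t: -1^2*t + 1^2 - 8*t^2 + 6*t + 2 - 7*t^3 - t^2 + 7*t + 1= -7*t^3 - 9*t^2 + 12*t + 4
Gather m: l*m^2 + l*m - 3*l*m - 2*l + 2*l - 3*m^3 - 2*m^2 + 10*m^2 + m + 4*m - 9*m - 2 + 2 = -3*m^3 + m^2*(l + 8) + m*(-2*l - 4)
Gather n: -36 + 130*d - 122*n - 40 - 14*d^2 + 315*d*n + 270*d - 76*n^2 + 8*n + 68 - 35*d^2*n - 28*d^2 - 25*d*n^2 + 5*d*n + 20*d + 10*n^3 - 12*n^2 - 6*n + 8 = -42*d^2 + 420*d + 10*n^3 + n^2*(-25*d - 88) + n*(-35*d^2 + 320*d - 120)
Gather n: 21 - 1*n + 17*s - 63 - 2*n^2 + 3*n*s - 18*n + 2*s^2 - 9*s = -2*n^2 + n*(3*s - 19) + 2*s^2 + 8*s - 42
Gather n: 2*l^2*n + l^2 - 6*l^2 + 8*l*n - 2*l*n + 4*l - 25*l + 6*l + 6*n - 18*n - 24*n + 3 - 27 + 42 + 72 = -5*l^2 - 15*l + n*(2*l^2 + 6*l - 36) + 90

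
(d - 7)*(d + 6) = d^2 - d - 42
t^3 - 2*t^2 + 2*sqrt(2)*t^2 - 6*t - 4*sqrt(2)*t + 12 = (t - 2)*(t - sqrt(2))*(t + 3*sqrt(2))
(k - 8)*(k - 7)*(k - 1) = k^3 - 16*k^2 + 71*k - 56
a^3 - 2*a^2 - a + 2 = (a - 2)*(a - 1)*(a + 1)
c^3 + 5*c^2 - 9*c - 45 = (c - 3)*(c + 3)*(c + 5)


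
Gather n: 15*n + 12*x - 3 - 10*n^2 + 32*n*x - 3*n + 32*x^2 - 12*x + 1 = -10*n^2 + n*(32*x + 12) + 32*x^2 - 2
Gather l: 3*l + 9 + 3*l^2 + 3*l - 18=3*l^2 + 6*l - 9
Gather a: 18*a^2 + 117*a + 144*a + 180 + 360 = 18*a^2 + 261*a + 540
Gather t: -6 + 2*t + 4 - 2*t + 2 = 0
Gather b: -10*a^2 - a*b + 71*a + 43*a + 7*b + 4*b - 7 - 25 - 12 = -10*a^2 + 114*a + b*(11 - a) - 44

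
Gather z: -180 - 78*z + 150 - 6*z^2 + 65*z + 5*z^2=-z^2 - 13*z - 30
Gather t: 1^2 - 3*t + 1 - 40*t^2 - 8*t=-40*t^2 - 11*t + 2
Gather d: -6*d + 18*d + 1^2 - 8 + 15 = 12*d + 8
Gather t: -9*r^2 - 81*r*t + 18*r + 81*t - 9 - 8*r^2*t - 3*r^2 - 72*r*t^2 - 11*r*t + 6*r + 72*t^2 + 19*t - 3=-12*r^2 + 24*r + t^2*(72 - 72*r) + t*(-8*r^2 - 92*r + 100) - 12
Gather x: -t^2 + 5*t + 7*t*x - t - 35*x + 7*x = -t^2 + 4*t + x*(7*t - 28)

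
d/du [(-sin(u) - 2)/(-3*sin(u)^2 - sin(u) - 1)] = (-12*sin(u) + 3*cos(u)^2 - 4)*cos(u)/(3*sin(u)^2 + sin(u) + 1)^2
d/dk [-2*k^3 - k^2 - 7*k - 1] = -6*k^2 - 2*k - 7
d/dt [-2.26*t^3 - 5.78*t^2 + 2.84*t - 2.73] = -6.78*t^2 - 11.56*t + 2.84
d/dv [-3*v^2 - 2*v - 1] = -6*v - 2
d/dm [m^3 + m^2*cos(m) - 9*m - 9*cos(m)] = -m^2*sin(m) + 3*m^2 + 2*m*cos(m) + 9*sin(m) - 9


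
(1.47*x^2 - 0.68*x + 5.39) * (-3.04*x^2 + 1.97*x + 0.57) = -4.4688*x^4 + 4.9631*x^3 - 16.8873*x^2 + 10.2307*x + 3.0723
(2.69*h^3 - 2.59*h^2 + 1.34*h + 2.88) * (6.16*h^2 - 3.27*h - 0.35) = 16.5704*h^5 - 24.7507*h^4 + 15.7822*h^3 + 14.2655*h^2 - 9.8866*h - 1.008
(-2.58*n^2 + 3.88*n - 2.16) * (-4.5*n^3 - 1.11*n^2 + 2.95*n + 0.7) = 11.61*n^5 - 14.5962*n^4 - 2.1978*n^3 + 12.0376*n^2 - 3.656*n - 1.512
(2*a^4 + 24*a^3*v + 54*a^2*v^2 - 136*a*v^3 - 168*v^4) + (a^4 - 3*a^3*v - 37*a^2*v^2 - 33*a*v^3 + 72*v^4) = 3*a^4 + 21*a^3*v + 17*a^2*v^2 - 169*a*v^3 - 96*v^4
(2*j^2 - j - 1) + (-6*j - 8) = 2*j^2 - 7*j - 9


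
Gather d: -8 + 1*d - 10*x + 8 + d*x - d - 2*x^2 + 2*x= d*x - 2*x^2 - 8*x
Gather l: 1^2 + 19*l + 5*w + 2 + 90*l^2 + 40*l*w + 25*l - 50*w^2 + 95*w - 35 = 90*l^2 + l*(40*w + 44) - 50*w^2 + 100*w - 32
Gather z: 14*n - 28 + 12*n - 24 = 26*n - 52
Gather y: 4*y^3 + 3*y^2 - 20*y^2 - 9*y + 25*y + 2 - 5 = 4*y^3 - 17*y^2 + 16*y - 3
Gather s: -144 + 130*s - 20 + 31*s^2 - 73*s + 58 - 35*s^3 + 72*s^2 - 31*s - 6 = -35*s^3 + 103*s^2 + 26*s - 112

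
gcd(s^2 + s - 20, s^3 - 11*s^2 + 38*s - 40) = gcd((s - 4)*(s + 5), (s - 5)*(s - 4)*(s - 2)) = s - 4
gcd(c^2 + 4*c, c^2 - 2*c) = c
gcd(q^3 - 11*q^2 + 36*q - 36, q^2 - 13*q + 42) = q - 6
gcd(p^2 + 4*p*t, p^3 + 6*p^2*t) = p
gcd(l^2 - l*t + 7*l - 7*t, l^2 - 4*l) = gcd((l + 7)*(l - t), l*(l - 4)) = 1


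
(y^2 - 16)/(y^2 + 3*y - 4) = (y - 4)/(y - 1)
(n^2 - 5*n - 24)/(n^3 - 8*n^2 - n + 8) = (n + 3)/(n^2 - 1)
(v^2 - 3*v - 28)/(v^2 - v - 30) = (-v^2 + 3*v + 28)/(-v^2 + v + 30)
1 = 1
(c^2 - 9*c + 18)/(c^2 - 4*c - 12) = (c - 3)/(c + 2)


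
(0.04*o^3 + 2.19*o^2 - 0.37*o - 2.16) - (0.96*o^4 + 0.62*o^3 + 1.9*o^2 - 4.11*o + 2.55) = -0.96*o^4 - 0.58*o^3 + 0.29*o^2 + 3.74*o - 4.71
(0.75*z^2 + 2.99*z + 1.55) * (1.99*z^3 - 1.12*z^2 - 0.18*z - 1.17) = 1.4925*z^5 + 5.1101*z^4 - 0.3993*z^3 - 3.1517*z^2 - 3.7773*z - 1.8135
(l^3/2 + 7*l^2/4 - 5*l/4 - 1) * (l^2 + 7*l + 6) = l^5/2 + 21*l^4/4 + 14*l^3 + 3*l^2/4 - 29*l/2 - 6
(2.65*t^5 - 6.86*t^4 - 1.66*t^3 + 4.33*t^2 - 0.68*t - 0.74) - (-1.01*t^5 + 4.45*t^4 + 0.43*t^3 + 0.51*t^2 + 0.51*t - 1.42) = 3.66*t^5 - 11.31*t^4 - 2.09*t^3 + 3.82*t^2 - 1.19*t + 0.68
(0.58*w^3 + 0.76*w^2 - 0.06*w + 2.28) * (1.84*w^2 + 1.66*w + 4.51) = 1.0672*w^5 + 2.3612*w^4 + 3.767*w^3 + 7.5232*w^2 + 3.5142*w + 10.2828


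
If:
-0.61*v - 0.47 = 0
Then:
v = -0.77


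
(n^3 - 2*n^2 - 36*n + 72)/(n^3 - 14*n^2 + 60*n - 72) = (n + 6)/(n - 6)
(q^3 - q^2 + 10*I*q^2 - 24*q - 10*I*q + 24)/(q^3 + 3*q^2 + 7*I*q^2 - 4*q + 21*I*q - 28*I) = (q^2 + 10*I*q - 24)/(q^2 + q*(4 + 7*I) + 28*I)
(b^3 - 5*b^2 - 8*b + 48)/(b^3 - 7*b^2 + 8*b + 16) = (b + 3)/(b + 1)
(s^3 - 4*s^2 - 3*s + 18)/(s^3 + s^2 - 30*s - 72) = (s^3 - 4*s^2 - 3*s + 18)/(s^3 + s^2 - 30*s - 72)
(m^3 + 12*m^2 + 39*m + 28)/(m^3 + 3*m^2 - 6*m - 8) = (m + 7)/(m - 2)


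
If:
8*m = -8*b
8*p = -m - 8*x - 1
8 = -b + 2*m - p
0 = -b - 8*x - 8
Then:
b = -71/26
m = 71/26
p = 5/26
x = -137/208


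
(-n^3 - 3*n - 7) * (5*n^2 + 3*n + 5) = -5*n^5 - 3*n^4 - 20*n^3 - 44*n^2 - 36*n - 35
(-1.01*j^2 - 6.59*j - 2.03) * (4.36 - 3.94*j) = 3.9794*j^3 + 21.561*j^2 - 20.7342*j - 8.8508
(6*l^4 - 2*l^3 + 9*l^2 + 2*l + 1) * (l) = 6*l^5 - 2*l^4 + 9*l^3 + 2*l^2 + l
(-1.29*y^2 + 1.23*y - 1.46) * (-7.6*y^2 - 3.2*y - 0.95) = 9.804*y^4 - 5.22*y^3 + 8.3855*y^2 + 3.5035*y + 1.387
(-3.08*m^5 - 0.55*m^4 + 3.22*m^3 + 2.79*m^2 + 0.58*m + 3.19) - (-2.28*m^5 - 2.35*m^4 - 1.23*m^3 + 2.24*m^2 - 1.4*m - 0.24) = -0.8*m^5 + 1.8*m^4 + 4.45*m^3 + 0.55*m^2 + 1.98*m + 3.43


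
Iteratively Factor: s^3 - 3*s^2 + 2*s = (s - 2)*(s^2 - s) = (s - 2)*(s - 1)*(s)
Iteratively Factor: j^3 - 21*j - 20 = (j + 4)*(j^2 - 4*j - 5) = (j + 1)*(j + 4)*(j - 5)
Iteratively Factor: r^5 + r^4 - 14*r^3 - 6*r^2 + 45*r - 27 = (r + 3)*(r^4 - 2*r^3 - 8*r^2 + 18*r - 9) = (r - 1)*(r + 3)*(r^3 - r^2 - 9*r + 9) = (r - 3)*(r - 1)*(r + 3)*(r^2 + 2*r - 3) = (r - 3)*(r - 1)^2*(r + 3)*(r + 3)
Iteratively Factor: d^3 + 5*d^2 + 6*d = (d)*(d^2 + 5*d + 6) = d*(d + 2)*(d + 3)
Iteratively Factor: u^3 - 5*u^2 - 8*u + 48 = (u - 4)*(u^2 - u - 12) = (u - 4)*(u + 3)*(u - 4)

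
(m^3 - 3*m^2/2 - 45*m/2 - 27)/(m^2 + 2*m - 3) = (m^2 - 9*m/2 - 9)/(m - 1)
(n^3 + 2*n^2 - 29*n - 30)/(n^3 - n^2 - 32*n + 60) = (n + 1)/(n - 2)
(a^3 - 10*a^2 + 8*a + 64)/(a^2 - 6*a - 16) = a - 4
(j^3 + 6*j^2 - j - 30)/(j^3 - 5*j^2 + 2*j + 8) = (j^2 + 8*j + 15)/(j^2 - 3*j - 4)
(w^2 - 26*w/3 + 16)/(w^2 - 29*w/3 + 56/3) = (w - 6)/(w - 7)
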